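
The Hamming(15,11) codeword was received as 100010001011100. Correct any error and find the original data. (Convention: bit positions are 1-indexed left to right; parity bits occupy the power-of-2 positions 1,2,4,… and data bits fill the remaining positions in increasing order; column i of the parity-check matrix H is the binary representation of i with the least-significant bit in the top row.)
Syndrome s = H · r^T (mod 2), r = 100010001011100:
  s[0] = (101010101010101)·(100010001011100) mod 2 = 1+0+0+0+1+0+0+0+1+0+1+0+1+0+0 mod 2 = 1
  s[1] = (011001100110011)·(100010001011100) mod 2 = 0+0+0+0+0+0+0+0+0+0+1+0+0+0+0 mod 2 = 1
  s[2] = (000111100001111)·(100010001011100) mod 2 = 0+0+0+0+1+0+0+0+0+0+0+1+1+0+0 mod 2 = 1
  s[3] = (000000011111111)·(100010001011100) mod 2 = 0+0+0+0+0+0+0+0+1+0+1+1+1+0+0 mod 2 = 0
Syndrome = 1110
Column 7 of H equals this syndrome → error at bit 7 (1-indexed).
Flip bit 7: 100010001011100 → 100010101011100
Extract data bits at positions {3,5,6,7,9,10,11,12,13,14,15}: 01011011100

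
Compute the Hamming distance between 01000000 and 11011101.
XOR = 10011101, count of 1s = 5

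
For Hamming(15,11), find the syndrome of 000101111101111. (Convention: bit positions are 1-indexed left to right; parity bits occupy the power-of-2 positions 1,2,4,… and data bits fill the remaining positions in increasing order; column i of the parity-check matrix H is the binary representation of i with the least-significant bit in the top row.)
Syndrome s = H · r^T (mod 2), r = 000101111101111:
  s[0] = (101010101010101)·(000101111101111) mod 2 = 0+0+0+0+0+0+1+0+1+0+0+0+1+0+1 mod 2 = 0
  s[1] = (011001100110011)·(000101111101111) mod 2 = 0+0+0+0+0+1+1+0+0+1+0+0+0+1+1 mod 2 = 1
  s[2] = (000111100001111)·(000101111101111) mod 2 = 0+0+0+1+0+1+1+0+0+0+0+1+1+1+1 mod 2 = 1
  s[3] = (000000011111111)·(000101111101111) mod 2 = 0+0+0+0+0+0+0+1+1+1+0+1+1+1+1 mod 2 = 1
Syndrome = 0111
Non-zero syndrome: error at position 14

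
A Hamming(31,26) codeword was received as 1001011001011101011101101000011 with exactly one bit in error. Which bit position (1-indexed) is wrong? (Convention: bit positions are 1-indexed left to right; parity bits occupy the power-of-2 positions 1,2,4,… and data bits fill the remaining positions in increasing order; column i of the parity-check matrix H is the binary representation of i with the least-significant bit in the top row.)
Syndrome s = H · r^T (mod 2), r = 1001011001011101011101101000011:
  s[0] = (1010101010101010101010101010101)·(1001011001011101011101101000011) mod 2 = 1+0+0+0+0+0+1+0+0+0+0+0+1+0+0+0+0+0+1+0+0+0+1+0+1+0+0+0+0+0+1 mod 2 = 1
  s[1] = (0110011001100110011001100110011)·(1001011001011101011101101000011) mod 2 = 0+0+0+0+0+1+1+0+0+1+0+0+0+1+0+0+0+1+1+0+0+1+1+0+0+0+0+0+0+1+1 mod 2 = 0
  s[2] = (0001111000011110000111100001111)·(1001011001011101011101101000011) mod 2 = 0+0+0+1+0+1+1+0+0+0+0+1+1+1+0+0+0+0+0+1+0+1+1+0+0+0+0+0+0+1+1 mod 2 = 1
  s[3] = (0000000111111110000000011111111)·(1001011001011101011101101000011) mod 2 = 0+0+0+0+0+0+0+0+0+1+0+1+1+1+0+0+0+0+0+0+0+0+0+0+1+0+0+0+0+1+1 mod 2 = 1
  s[4] = (0000000000000001111111111111111)·(1001011001011101011101101000011) mod 2 = 0+0+0+0+0+0+0+0+0+0+0+0+0+0+0+1+0+1+1+1+0+1+1+0+1+0+0+0+0+1+1 mod 2 = 1
Syndrome = 10111
Column i of H is the binary representation of i, so the syndrome is the binary index of the flipped bit.
Read s = 10111 with s[0] as LSB: 1·2^0 + 0·2^1 + 1·2^2 + 1·2^3 + 1·2^4 = 29.
Error is at bit position 29.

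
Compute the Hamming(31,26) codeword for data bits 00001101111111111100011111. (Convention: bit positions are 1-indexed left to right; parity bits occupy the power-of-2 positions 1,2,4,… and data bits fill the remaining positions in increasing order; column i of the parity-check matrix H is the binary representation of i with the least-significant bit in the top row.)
Codeword c = d · G (mod 2), d = 00001101111111111100011111:
  c[0] = d·G[:,0] = (00001101111111111100011111)·(11011010101101010101010101) mod 2 = 0+0+0+0+1+0+0+0+1+0+1+1+0+1+0+1+0+1+0+0+0+1+0+1+0+1 mod 2 = 0
  c[1] = d·G[:,1] = (00001101111111111100011111)·(10110110011011001100110011) mod 2 = 0+0+0+0+0+1+0+0+0+1+1+0+1+1+0+0+1+1+0+0+0+1+0+0+1+1 mod 2 = 0
  c[2] = d·G[:,2] = (00001101111111111100011111)·(10000000000000000000000000) mod 2 = 0+0+0+0+0+0+0+0+0+0+0+0+0+0+0+0+0+0+0+0+0+0+0+0+0+0 mod 2 = 0
  c[3] = d·G[:,3] = (00001101111111111100011111)·(01110001111000111100001111) mod 2 = 0+0+0+0+0+0+0+1+1+1+1+0+0+0+1+1+1+1+0+0+0+0+1+1+1+1 mod 2 = 0
  c[4] = d·G[:,4] = (00001101111111111100011111)·(01000000000000000000000000) mod 2 = 0+0+0+0+0+0+0+0+0+0+0+0+0+0+0+0+0+0+0+0+0+0+0+0+0+0 mod 2 = 0
  c[5] = d·G[:,5] = (00001101111111111100011111)·(00100000000000000000000000) mod 2 = 0+0+0+0+0+0+0+0+0+0+0+0+0+0+0+0+0+0+0+0+0+0+0+0+0+0 mod 2 = 0
  c[6] = d·G[:,6] = (00001101111111111100011111)·(00010000000000000000000000) mod 2 = 0+0+0+0+0+0+0+0+0+0+0+0+0+0+0+0+0+0+0+0+0+0+0+0+0+0 mod 2 = 0
  c[7] = d·G[:,7] = (00001101111111111100011111)·(00001111111000000011111111) mod 2 = 0+0+0+0+1+1+0+1+1+1+1+0+0+0+0+0+0+0+0+0+0+1+1+1+1+1 mod 2 = 1
  c[8] = d·G[:,8] = (00001101111111111100011111)·(00001000000000000000000000) mod 2 = 0+0+0+0+1+0+0+0+0+0+0+0+0+0+0+0+0+0+0+0+0+0+0+0+0+0 mod 2 = 1
  c[9] = d·G[:,9] = (00001101111111111100011111)·(00000100000000000000000000) mod 2 = 0+0+0+0+0+1+0+0+0+0+0+0+0+0+0+0+0+0+0+0+0+0+0+0+0+0 mod 2 = 1
  c[10] = d·G[:,10] = (00001101111111111100011111)·(00000010000000000000000000) mod 2 = 0+0+0+0+0+0+0+0+0+0+0+0+0+0+0+0+0+0+0+0+0+0+0+0+0+0 mod 2 = 0
  c[11] = d·G[:,11] = (00001101111111111100011111)·(00000001000000000000000000) mod 2 = 0+0+0+0+0+0+0+1+0+0+0+0+0+0+0+0+0+0+0+0+0+0+0+0+0+0 mod 2 = 1
  c[12] = d·G[:,12] = (00001101111111111100011111)·(00000000100000000000000000) mod 2 = 0+0+0+0+0+0+0+0+1+0+0+0+0+0+0+0+0+0+0+0+0+0+0+0+0+0 mod 2 = 1
  c[13] = d·G[:,13] = (00001101111111111100011111)·(00000000010000000000000000) mod 2 = 0+0+0+0+0+0+0+0+0+1+0+0+0+0+0+0+0+0+0+0+0+0+0+0+0+0 mod 2 = 1
  c[14] = d·G[:,14] = (00001101111111111100011111)·(00000000001000000000000000) mod 2 = 0+0+0+0+0+0+0+0+0+0+1+0+0+0+0+0+0+0+0+0+0+0+0+0+0+0 mod 2 = 1
  c[15] = d·G[:,15] = (00001101111111111100011111)·(00000000000111111111111111) mod 2 = 0+0+0+0+0+0+0+0+0+0+0+1+1+1+1+1+1+1+0+0+0+1+1+1+1+1 mod 2 = 0
  c[16] = d·G[:,16] = (00001101111111111100011111)·(00000000000100000000000000) mod 2 = 0+0+0+0+0+0+0+0+0+0+0+1+0+0+0+0+0+0+0+0+0+0+0+0+0+0 mod 2 = 1
  c[17] = d·G[:,17] = (00001101111111111100011111)·(00000000000010000000000000) mod 2 = 0+0+0+0+0+0+0+0+0+0+0+0+1+0+0+0+0+0+0+0+0+0+0+0+0+0 mod 2 = 1
  c[18] = d·G[:,18] = (00001101111111111100011111)·(00000000000001000000000000) mod 2 = 0+0+0+0+0+0+0+0+0+0+0+0+0+1+0+0+0+0+0+0+0+0+0+0+0+0 mod 2 = 1
  c[19] = d·G[:,19] = (00001101111111111100011111)·(00000000000000100000000000) mod 2 = 0+0+0+0+0+0+0+0+0+0+0+0+0+0+1+0+0+0+0+0+0+0+0+0+0+0 mod 2 = 1
  c[20] = d·G[:,20] = (00001101111111111100011111)·(00000000000000010000000000) mod 2 = 0+0+0+0+0+0+0+0+0+0+0+0+0+0+0+1+0+0+0+0+0+0+0+0+0+0 mod 2 = 1
  c[21] = d·G[:,21] = (00001101111111111100011111)·(00000000000000001000000000) mod 2 = 0+0+0+0+0+0+0+0+0+0+0+0+0+0+0+0+1+0+0+0+0+0+0+0+0+0 mod 2 = 1
  c[22] = d·G[:,22] = (00001101111111111100011111)·(00000000000000000100000000) mod 2 = 0+0+0+0+0+0+0+0+0+0+0+0+0+0+0+0+0+1+0+0+0+0+0+0+0+0 mod 2 = 1
  c[23] = d·G[:,23] = (00001101111111111100011111)·(00000000000000000010000000) mod 2 = 0+0+0+0+0+0+0+0+0+0+0+0+0+0+0+0+0+0+0+0+0+0+0+0+0+0 mod 2 = 0
  c[24] = d·G[:,24] = (00001101111111111100011111)·(00000000000000000001000000) mod 2 = 0+0+0+0+0+0+0+0+0+0+0+0+0+0+0+0+0+0+0+0+0+0+0+0+0+0 mod 2 = 0
  c[25] = d·G[:,25] = (00001101111111111100011111)·(00000000000000000000100000) mod 2 = 0+0+0+0+0+0+0+0+0+0+0+0+0+0+0+0+0+0+0+0+0+0+0+0+0+0 mod 2 = 0
  c[26] = d·G[:,26] = (00001101111111111100011111)·(00000000000000000000010000) mod 2 = 0+0+0+0+0+0+0+0+0+0+0+0+0+0+0+0+0+0+0+0+0+1+0+0+0+0 mod 2 = 1
  c[27] = d·G[:,27] = (00001101111111111100011111)·(00000000000000000000001000) mod 2 = 0+0+0+0+0+0+0+0+0+0+0+0+0+0+0+0+0+0+0+0+0+0+1+0+0+0 mod 2 = 1
  c[28] = d·G[:,28] = (00001101111111111100011111)·(00000000000000000000000100) mod 2 = 0+0+0+0+0+0+0+0+0+0+0+0+0+0+0+0+0+0+0+0+0+0+0+1+0+0 mod 2 = 1
  c[29] = d·G[:,29] = (00001101111111111100011111)·(00000000000000000000000010) mod 2 = 0+0+0+0+0+0+0+0+0+0+0+0+0+0+0+0+0+0+0+0+0+0+0+0+1+0 mod 2 = 1
  c[30] = d·G[:,30] = (00001101111111111100011111)·(00000000000000000000000001) mod 2 = 0+0+0+0+0+0+0+0+0+0+0+0+0+0+0+0+0+0+0+0+0+0+0+0+0+1 mod 2 = 1
Codeword = 0000000111011110111111100011111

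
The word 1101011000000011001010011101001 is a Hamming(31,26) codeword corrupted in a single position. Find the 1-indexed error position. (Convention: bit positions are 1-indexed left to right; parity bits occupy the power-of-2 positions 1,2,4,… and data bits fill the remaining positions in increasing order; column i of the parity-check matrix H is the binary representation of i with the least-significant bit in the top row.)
Syndrome s = H · r^T (mod 2), r = 1101011000000011001010011101001:
  s[0] = (1010101010101010101010101010101)·(1101011000000011001010011101001) mod 2 = 1+0+0+0+0+0+1+0+0+0+0+0+0+0+1+0+0+0+1+0+1+0+0+0+1+0+0+0+0+0+1 mod 2 = 1
  s[1] = (0110011001100110011001100110011)·(1101011000000011001010011101001) mod 2 = 0+1+0+0+0+1+1+0+0+0+0+0+0+0+1+0+0+0+1+0+0+0+0+0+0+1+0+0+0+0+1 mod 2 = 1
  s[2] = (0001111000011110000111100001111)·(1101011000000011001010011101001) mod 2 = 0+0+0+1+0+1+1+0+0+0+0+0+0+0+1+0+0+0+0+0+1+0+0+0+0+0+0+1+0+0+1 mod 2 = 1
  s[3] = (0000000111111110000000011111111)·(1101011000000011001010011101001) mod 2 = 0+0+0+0+0+0+0+0+0+0+0+0+0+0+1+0+0+0+0+0+0+0+0+1+1+1+0+1+0+0+1 mod 2 = 0
  s[4] = (0000000000000001111111111111111)·(1101011000000011001010011101001) mod 2 = 0+0+0+0+0+0+0+0+0+0+0+0+0+0+0+1+0+0+1+0+1+0+0+1+1+1+0+1+0+0+1 mod 2 = 0
Syndrome = 11100
Column i of H is the binary representation of i, so the syndrome is the binary index of the flipped bit.
Read s = 11100 with s[0] as LSB: 1·2^0 + 1·2^1 + 1·2^2 + 0·2^3 + 0·2^4 = 7.
Error is at bit position 7.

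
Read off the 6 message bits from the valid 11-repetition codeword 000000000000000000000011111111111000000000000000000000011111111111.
Split into 11-bit blocks: 00000000000 00000000000 11111111111 00000000000 00000000000 11111111111
Data = 001001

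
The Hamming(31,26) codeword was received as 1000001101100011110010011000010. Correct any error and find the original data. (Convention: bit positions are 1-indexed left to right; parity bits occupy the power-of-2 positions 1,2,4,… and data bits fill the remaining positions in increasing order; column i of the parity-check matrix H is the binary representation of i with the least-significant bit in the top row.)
Syndrome s = H · r^T (mod 2), r = 1000001101100011110010011000010:
  s[0] = (1010101010101010101010101010101)·(1000001101100011110010011000010) mod 2 = 1+0+0+0+0+0+1+0+0+0+1+0+0+0+1+0+1+0+0+0+1+0+0+0+1+0+0+0+0+0+0 mod 2 = 1
  s[1] = (0110011001100110011001100110011)·(1000001101100011110010011000010) mod 2 = 0+0+0+0+0+0+1+0+0+1+1+0+0+0+1+0+0+1+0+0+0+0+0+0+0+0+0+0+0+1+0 mod 2 = 0
  s[2] = (0001111000011110000111100001111)·(1000001101100011110010011000010) mod 2 = 0+0+0+0+0+0+1+0+0+0+0+0+0+0+1+0+0+0+0+0+1+0+0+0+0+0+0+0+0+1+0 mod 2 = 0
  s[3] = (0000000111111110000000011111111)·(1000001101100011110010011000010) mod 2 = 0+0+0+0+0+0+0+1+0+1+1+0+0+0+1+0+0+0+0+0+0+0+0+1+1+0+0+0+0+1+0 mod 2 = 1
  s[4] = (0000000000000001111111111111111)·(1000001101100011110010011000010) mod 2 = 0+0+0+0+0+0+0+0+0+0+0+0+0+0+0+1+1+1+0+0+1+0+0+1+1+0+0+0+0+1+0 mod 2 = 1
Syndrome = 10011
Column 25 of H equals this syndrome → error at bit 25 (1-indexed).
Flip bit 25: 1000001101100011110010011000010 → 1000001101100011110010010000010
Extract data bits at positions {3,5,6,7,9,10,11,12,13,14,15,17,18,19,20,21,22,23,24,25,26,27,28,29,30,31}: 00010110001110010010000010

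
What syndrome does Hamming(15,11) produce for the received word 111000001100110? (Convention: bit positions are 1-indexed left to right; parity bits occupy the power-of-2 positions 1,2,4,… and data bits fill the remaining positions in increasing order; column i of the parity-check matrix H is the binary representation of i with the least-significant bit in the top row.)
Syndrome s = H · r^T (mod 2), r = 111000001100110:
  s[0] = (101010101010101)·(111000001100110) mod 2 = 1+0+1+0+0+0+0+0+1+0+0+0+1+0+0 mod 2 = 0
  s[1] = (011001100110011)·(111000001100110) mod 2 = 0+1+1+0+0+0+0+0+0+1+0+0+0+1+0 mod 2 = 0
  s[2] = (000111100001111)·(111000001100110) mod 2 = 0+0+0+0+0+0+0+0+0+0+0+0+1+1+0 mod 2 = 0
  s[3] = (000000011111111)·(111000001100110) mod 2 = 0+0+0+0+0+0+0+0+1+1+0+0+1+1+0 mod 2 = 0
Syndrome = 0000
s = 0: no error detected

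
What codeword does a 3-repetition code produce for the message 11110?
Repeat each bit 3× and concatenate:
1→111  1→111  1→111  1→111  0→000
Codeword = 111111111111000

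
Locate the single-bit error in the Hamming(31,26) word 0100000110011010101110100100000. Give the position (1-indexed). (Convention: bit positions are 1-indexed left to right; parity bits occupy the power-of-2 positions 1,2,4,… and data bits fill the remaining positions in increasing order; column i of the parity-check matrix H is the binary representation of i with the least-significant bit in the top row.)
Syndrome s = H · r^T (mod 2), r = 0100000110011010101110100100000:
  s[0] = (1010101010101010101010101010101)·(0100000110011010101110100100000) mod 2 = 0+0+0+0+0+0+0+0+1+0+0+0+1+0+1+0+1+0+1+0+1+0+1+0+0+0+0+0+0+0+0 mod 2 = 1
  s[1] = (0110011001100110011001100110011)·(0100000110011010101110100100000) mod 2 = 0+1+0+0+0+0+0+0+0+0+0+0+0+0+1+0+0+0+1+0+0+0+1+0+0+1+0+0+0+0+0 mod 2 = 1
  s[2] = (0001111000011110000111100001111)·(0100000110011010101110100100000) mod 2 = 0+0+0+0+0+0+0+0+0+0+0+1+1+0+1+0+0+0+0+1+1+0+1+0+0+0+0+0+0+0+0 mod 2 = 0
  s[3] = (0000000111111110000000011111111)·(0100000110011010101110100100000) mod 2 = 0+0+0+0+0+0+0+1+1+0+0+1+1+0+1+0+0+0+0+0+0+0+0+0+0+1+0+0+0+0+0 mod 2 = 0
  s[4] = (0000000000000001111111111111111)·(0100000110011010101110100100000) mod 2 = 0+0+0+0+0+0+0+0+0+0+0+0+0+0+0+0+1+0+1+1+1+0+1+0+0+1+0+0+0+0+0 mod 2 = 0
Syndrome = 11000
Column i of H is the binary representation of i, so the syndrome is the binary index of the flipped bit.
Read s = 11000 with s[0] as LSB: 1·2^0 + 1·2^1 + 0·2^2 + 0·2^3 + 0·2^4 = 3.
Error is at bit position 3.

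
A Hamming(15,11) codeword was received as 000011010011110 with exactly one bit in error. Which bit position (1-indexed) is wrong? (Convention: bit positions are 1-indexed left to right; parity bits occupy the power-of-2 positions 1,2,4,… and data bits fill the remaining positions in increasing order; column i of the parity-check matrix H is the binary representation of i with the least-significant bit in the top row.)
Syndrome s = H · r^T (mod 2), r = 000011010011110:
  s[0] = (101010101010101)·(000011010011110) mod 2 = 0+0+0+0+1+0+0+0+0+0+1+0+1+0+0 mod 2 = 1
  s[1] = (011001100110011)·(000011010011110) mod 2 = 0+0+0+0+0+1+0+0+0+0+1+0+0+1+0 mod 2 = 1
  s[2] = (000111100001111)·(000011010011110) mod 2 = 0+0+0+0+1+1+0+0+0+0+0+1+1+1+0 mod 2 = 1
  s[3] = (000000011111111)·(000011010011110) mod 2 = 0+0+0+0+0+0+0+1+0+0+1+1+1+1+0 mod 2 = 1
Syndrome = 1111
Column i of H is the binary representation of i, so the syndrome is the binary index of the flipped bit.
Read s = 1111 with s[0] as LSB: 1·2^0 + 1·2^1 + 1·2^2 + 1·2^3 = 15.
Error is at bit position 15.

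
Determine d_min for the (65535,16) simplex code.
d_min = 32768 (every nonzero codeword of the simplex code S_16 has weight 2^(r−1) = 32768).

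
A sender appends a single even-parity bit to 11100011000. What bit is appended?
Sum of data bits: 1+1+1+0+0+0+1+1+0+0+0 = 5.
5 mod 2 = 1, so parity bit = 1.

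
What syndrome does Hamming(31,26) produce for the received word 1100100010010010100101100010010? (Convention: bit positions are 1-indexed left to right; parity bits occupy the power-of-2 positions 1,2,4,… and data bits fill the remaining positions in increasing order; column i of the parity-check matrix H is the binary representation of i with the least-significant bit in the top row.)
Syndrome s = H · r^T (mod 2), r = 1100100010010010100101100010010:
  s[0] = (1010101010101010101010101010101)·(1100100010010010100101100010010) mod 2 = 1+0+0+0+1+0+0+0+1+0+0+0+0+0+1+0+1+0+0+0+0+0+1+0+0+0+1+0+0+0+0 mod 2 = 1
  s[1] = (0110011001100110011001100110011)·(1100100010010010100101100010010) mod 2 = 0+1+0+0+0+0+0+0+0+0+0+0+0+0+1+0+0+0+0+0+0+1+1+0+0+0+1+0+0+1+0 mod 2 = 0
  s[2] = (0001111000011110000111100001111)·(1100100010010010100101100010010) mod 2 = 0+0+0+0+1+0+0+0+0+0+0+1+0+0+1+0+0+0+0+1+0+1+1+0+0+0+0+0+0+1+0 mod 2 = 1
  s[3] = (0000000111111110000000011111111)·(1100100010010010100101100010010) mod 2 = 0+0+0+0+0+0+0+0+1+0+0+1+0+0+1+0+0+0+0+0+0+0+0+0+0+0+1+0+0+1+0 mod 2 = 1
  s[4] = (0000000000000001111111111111111)·(1100100010010010100101100010010) mod 2 = 0+0+0+0+0+0+0+0+0+0+0+0+0+0+0+0+1+0+0+1+0+1+1+0+0+0+1+0+0+1+0 mod 2 = 0
Syndrome = 10110
Non-zero syndrome: error at position 13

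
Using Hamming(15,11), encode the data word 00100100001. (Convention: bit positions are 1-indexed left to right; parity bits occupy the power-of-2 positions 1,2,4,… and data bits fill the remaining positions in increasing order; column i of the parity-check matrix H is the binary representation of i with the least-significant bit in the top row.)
Codeword c = d · G (mod 2), d = 00100100001:
  c[0] = d·G[:,0] = (00100100001)·(11011010101) mod 2 = 0+0+0+0+0+0+0+0+0+0+1 mod 2 = 1
  c[1] = d·G[:,1] = (00100100001)·(10110110011) mod 2 = 0+0+1+0+0+1+0+0+0+0+1 mod 2 = 1
  c[2] = d·G[:,2] = (00100100001)·(10000000000) mod 2 = 0+0+0+0+0+0+0+0+0+0+0 mod 2 = 0
  c[3] = d·G[:,3] = (00100100001)·(01110001111) mod 2 = 0+0+1+0+0+0+0+0+0+0+1 mod 2 = 0
  c[4] = d·G[:,4] = (00100100001)·(01000000000) mod 2 = 0+0+0+0+0+0+0+0+0+0+0 mod 2 = 0
  c[5] = d·G[:,5] = (00100100001)·(00100000000) mod 2 = 0+0+1+0+0+0+0+0+0+0+0 mod 2 = 1
  c[6] = d·G[:,6] = (00100100001)·(00010000000) mod 2 = 0+0+0+0+0+0+0+0+0+0+0 mod 2 = 0
  c[7] = d·G[:,7] = (00100100001)·(00001111111) mod 2 = 0+0+0+0+0+1+0+0+0+0+1 mod 2 = 0
  c[8] = d·G[:,8] = (00100100001)·(00001000000) mod 2 = 0+0+0+0+0+0+0+0+0+0+0 mod 2 = 0
  c[9] = d·G[:,9] = (00100100001)·(00000100000) mod 2 = 0+0+0+0+0+1+0+0+0+0+0 mod 2 = 1
  c[10] = d·G[:,10] = (00100100001)·(00000010000) mod 2 = 0+0+0+0+0+0+0+0+0+0+0 mod 2 = 0
  c[11] = d·G[:,11] = (00100100001)·(00000001000) mod 2 = 0+0+0+0+0+0+0+0+0+0+0 mod 2 = 0
  c[12] = d·G[:,12] = (00100100001)·(00000000100) mod 2 = 0+0+0+0+0+0+0+0+0+0+0 mod 2 = 0
  c[13] = d·G[:,13] = (00100100001)·(00000000010) mod 2 = 0+0+0+0+0+0+0+0+0+0+0 mod 2 = 0
  c[14] = d·G[:,14] = (00100100001)·(00000000001) mod 2 = 0+0+0+0+0+0+0+0+0+0+1 mod 2 = 1
Codeword = 110001000100001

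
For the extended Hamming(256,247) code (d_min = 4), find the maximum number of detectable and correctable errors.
Detection only: up to d_min − 1 = 3 errors.
Correction: up to ⌊(d_min − 1)/2⌋ = ⌊3/2⌋ = 1 errors.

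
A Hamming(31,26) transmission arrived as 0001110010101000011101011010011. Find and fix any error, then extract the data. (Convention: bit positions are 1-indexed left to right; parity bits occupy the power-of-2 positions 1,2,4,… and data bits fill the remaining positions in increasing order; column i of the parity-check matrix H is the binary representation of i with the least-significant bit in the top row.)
Syndrome s = H · r^T (mod 2), r = 0001110010101000011101011010011:
  s[0] = (1010101010101010101010101010101)·(0001110010101000011101011010011) mod 2 = 0+0+0+0+1+0+0+0+1+0+1+0+1+0+0+0+0+0+1+0+0+0+0+0+1+0+1+0+0+0+1 mod 2 = 0
  s[1] = (0110011001100110011001100110011)·(0001110010101000011101011010011) mod 2 = 0+0+0+0+0+1+0+0+0+0+1+0+0+0+0+0+0+1+1+0+0+1+0+0+0+0+1+0+0+1+1 mod 2 = 0
  s[2] = (0001111000011110000111100001111)·(0001110010101000011101011010011) mod 2 = 0+0+0+1+1+1+0+0+0+0+0+0+1+0+0+0+0+0+0+1+0+1+0+0+0+0+0+0+0+1+1 mod 2 = 0
  s[3] = (0000000111111110000000011111111)·(0001110010101000011101011010011) mod 2 = 0+0+0+0+0+0+0+0+1+0+1+0+1+0+0+0+0+0+0+0+0+0+0+1+1+0+1+0+0+1+1 mod 2 = 0
  s[4] = (0000000000000001111111111111111)·(0001110010101000011101011010011) mod 2 = 0+0+0+0+0+0+0+0+0+0+0+0+0+0+0+0+0+1+1+1+0+1+0+1+1+0+1+0+0+1+1 mod 2 = 1
Syndrome = 00001
Column 16 of H equals this syndrome → error at bit 16 (1-indexed).
Flip bit 16: 0001110010101000011101011010011 → 0001110010101001011101011010011
Extract data bits at positions {3,5,6,7,9,10,11,12,13,14,15,17,18,19,20,21,22,23,24,25,26,27,28,29,30,31}: 01101010100011101011010011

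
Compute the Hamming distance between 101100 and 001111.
XOR = 100011, count of 1s = 3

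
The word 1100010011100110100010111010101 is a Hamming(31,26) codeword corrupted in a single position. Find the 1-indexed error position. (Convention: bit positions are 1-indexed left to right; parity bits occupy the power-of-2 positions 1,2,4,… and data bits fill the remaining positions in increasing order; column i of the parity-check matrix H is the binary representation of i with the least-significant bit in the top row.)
Syndrome s = H · r^T (mod 2), r = 1100010011100110100010111010101:
  s[0] = (1010101010101010101010101010101)·(1100010011100110100010111010101) mod 2 = 1+0+0+0+0+0+0+0+1+0+1+0+0+0+1+0+1+0+0+0+1+0+1+0+1+0+1+0+1+0+1 mod 2 = 1
  s[1] = (0110011001100110011001100110011)·(1100010011100110100010111010101) mod 2 = 0+1+0+0+0+1+0+0+0+1+1+0+0+1+1+0+0+0+0+0+0+0+1+0+0+0+1+0+0+0+1 mod 2 = 1
  s[2] = (0001111000011110000111100001111)·(1100010011100110100010111010101) mod 2 = 0+0+0+0+0+1+0+0+0+0+0+0+0+1+1+0+0+0+0+0+1+0+1+0+0+0+0+0+1+0+1 mod 2 = 1
  s[3] = (0000000111111110000000011111111)·(1100010011100110100010111010101) mod 2 = 0+0+0+0+0+0+0+0+1+1+1+0+0+1+1+0+0+0+0+0+0+0+0+1+1+0+1+0+1+0+1 mod 2 = 0
  s[4] = (0000000000000001111111111111111)·(1100010011100110100010111010101) mod 2 = 0+0+0+0+0+0+0+0+0+0+0+0+0+0+0+0+1+0+0+0+1+0+1+1+1+0+1+0+1+0+1 mod 2 = 0
Syndrome = 11100
Column i of H is the binary representation of i, so the syndrome is the binary index of the flipped bit.
Read s = 11100 with s[0] as LSB: 1·2^0 + 1·2^1 + 1·2^2 + 0·2^3 + 0·2^4 = 7.
Error is at bit position 7.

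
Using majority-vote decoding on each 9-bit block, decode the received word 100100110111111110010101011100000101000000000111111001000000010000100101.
Split into 9-bit blocks and majority-vote each:
  block 1 = 100100110: 4 ones, 5 zeros → 0
  block 2 = 111111110: 8 ones, 1 zeros → 1
  block 3 = 010101011: 5 ones, 4 zeros → 1
  block 4 = 100000101: 3 ones, 6 zeros → 0
  block 5 = 000000000: 0 ones, 9 zeros → 0
  block 6 = 111111001: 7 ones, 2 zeros → 1
  block 7 = 000000010: 1 ones, 8 zeros → 0
  block 8 = 000100101: 3 ones, 6 zeros → 0
Decoded = 01100100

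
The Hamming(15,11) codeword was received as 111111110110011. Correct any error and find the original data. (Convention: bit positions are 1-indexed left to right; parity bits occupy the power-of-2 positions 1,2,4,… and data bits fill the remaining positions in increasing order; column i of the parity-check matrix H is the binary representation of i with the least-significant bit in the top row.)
Syndrome s = H · r^T (mod 2), r = 111111110110011:
  s[0] = (101010101010101)·(111111110110011) mod 2 = 1+0+1+0+1+0+1+0+0+0+1+0+0+0+1 mod 2 = 0
  s[1] = (011001100110011)·(111111110110011) mod 2 = 0+1+1+0+0+1+1+0+0+1+1+0+0+1+1 mod 2 = 0
  s[2] = (000111100001111)·(111111110110011) mod 2 = 0+0+0+1+1+1+1+0+0+0+0+0+0+1+1 mod 2 = 0
  s[3] = (000000011111111)·(111111110110011) mod 2 = 0+0+0+0+0+0+0+1+0+1+1+0+0+1+1 mod 2 = 1
Syndrome = 0001
Column 8 of H equals this syndrome → error at bit 8 (1-indexed).
Flip bit 8: 111111110110011 → 111111100110011
Extract data bits at positions {3,5,6,7,9,10,11,12,13,14,15}: 11110110011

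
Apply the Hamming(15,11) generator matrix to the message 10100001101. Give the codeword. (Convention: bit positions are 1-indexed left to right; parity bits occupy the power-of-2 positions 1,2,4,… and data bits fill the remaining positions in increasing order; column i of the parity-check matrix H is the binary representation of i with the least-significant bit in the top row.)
Codeword c = d · G (mod 2), d = 10100001101:
  c[0] = d·G[:,0] = (10100001101)·(11011010101) mod 2 = 1+0+0+0+0+0+0+0+1+0+1 mod 2 = 1
  c[1] = d·G[:,1] = (10100001101)·(10110110011) mod 2 = 1+0+1+0+0+0+0+0+0+0+1 mod 2 = 1
  c[2] = d·G[:,2] = (10100001101)·(10000000000) mod 2 = 1+0+0+0+0+0+0+0+0+0+0 mod 2 = 1
  c[3] = d·G[:,3] = (10100001101)·(01110001111) mod 2 = 0+0+1+0+0+0+0+1+1+0+1 mod 2 = 0
  c[4] = d·G[:,4] = (10100001101)·(01000000000) mod 2 = 0+0+0+0+0+0+0+0+0+0+0 mod 2 = 0
  c[5] = d·G[:,5] = (10100001101)·(00100000000) mod 2 = 0+0+1+0+0+0+0+0+0+0+0 mod 2 = 1
  c[6] = d·G[:,6] = (10100001101)·(00010000000) mod 2 = 0+0+0+0+0+0+0+0+0+0+0 mod 2 = 0
  c[7] = d·G[:,7] = (10100001101)·(00001111111) mod 2 = 0+0+0+0+0+0+0+1+1+0+1 mod 2 = 1
  c[8] = d·G[:,8] = (10100001101)·(00001000000) mod 2 = 0+0+0+0+0+0+0+0+0+0+0 mod 2 = 0
  c[9] = d·G[:,9] = (10100001101)·(00000100000) mod 2 = 0+0+0+0+0+0+0+0+0+0+0 mod 2 = 0
  c[10] = d·G[:,10] = (10100001101)·(00000010000) mod 2 = 0+0+0+0+0+0+0+0+0+0+0 mod 2 = 0
  c[11] = d·G[:,11] = (10100001101)·(00000001000) mod 2 = 0+0+0+0+0+0+0+1+0+0+0 mod 2 = 1
  c[12] = d·G[:,12] = (10100001101)·(00000000100) mod 2 = 0+0+0+0+0+0+0+0+1+0+0 mod 2 = 1
  c[13] = d·G[:,13] = (10100001101)·(00000000010) mod 2 = 0+0+0+0+0+0+0+0+0+0+0 mod 2 = 0
  c[14] = d·G[:,14] = (10100001101)·(00000000001) mod 2 = 0+0+0+0+0+0+0+0+0+0+1 mod 2 = 1
Codeword = 111001010001101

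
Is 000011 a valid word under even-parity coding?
Sum of all bits: 0+0+0+0+1+1 = 2; 2 mod 2 = 0. Result is 0 → valid parity.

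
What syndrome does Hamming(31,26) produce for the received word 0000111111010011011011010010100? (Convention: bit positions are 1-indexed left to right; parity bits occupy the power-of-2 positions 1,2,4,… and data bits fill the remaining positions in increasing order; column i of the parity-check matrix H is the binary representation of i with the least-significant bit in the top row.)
Syndrome s = H · r^T (mod 2), r = 0000111111010011011011010010100:
  s[0] = (1010101010101010101010101010101)·(0000111111010011011011010010100) mod 2 = 0+0+0+0+1+0+1+0+1+0+0+0+0+0+1+0+0+0+1+0+1+0+0+0+0+0+1+0+1+0+0 mod 2 = 0
  s[1] = (0110011001100110011001100110011)·(0000111111010011011011010010100) mod 2 = 0+0+0+0+0+1+1+0+0+1+0+0+0+0+1+0+0+1+1+0+0+1+0+0+0+0+1+0+0+0+0 mod 2 = 0
  s[2] = (0001111000011110000111100001111)·(0000111111010011011011010010100) mod 2 = 0+0+0+0+1+1+1+0+0+0+0+1+0+0+1+0+0+0+0+0+1+1+0+0+0+0+0+0+1+0+0 mod 2 = 0
  s[3] = (0000000111111110000000011111111)·(0000111111010011011011010010100) mod 2 = 0+0+0+0+0+0+0+1+1+1+0+1+0+0+1+0+0+0+0+0+0+0+0+1+0+0+1+0+1+0+0 mod 2 = 0
  s[4] = (0000000000000001111111111111111)·(0000111111010011011011010010100) mod 2 = 0+0+0+0+0+0+0+0+0+0+0+0+0+0+0+1+0+1+1+0+1+1+0+1+0+0+1+0+1+0+0 mod 2 = 0
Syndrome = 00000
s = 0: no error detected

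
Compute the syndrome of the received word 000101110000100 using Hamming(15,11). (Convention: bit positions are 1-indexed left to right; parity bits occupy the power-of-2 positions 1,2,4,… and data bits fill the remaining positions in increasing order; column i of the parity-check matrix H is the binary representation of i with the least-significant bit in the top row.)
Syndrome s = H · r^T (mod 2), r = 000101110000100:
  s[0] = (101010101010101)·(000101110000100) mod 2 = 0+0+0+0+0+0+1+0+0+0+0+0+1+0+0 mod 2 = 0
  s[1] = (011001100110011)·(000101110000100) mod 2 = 0+0+0+0+0+1+1+0+0+0+0+0+0+0+0 mod 2 = 0
  s[2] = (000111100001111)·(000101110000100) mod 2 = 0+0+0+1+0+1+1+0+0+0+0+0+1+0+0 mod 2 = 0
  s[3] = (000000011111111)·(000101110000100) mod 2 = 0+0+0+0+0+0+0+1+0+0+0+0+1+0+0 mod 2 = 0
Syndrome = 0000
s = 0: no error detected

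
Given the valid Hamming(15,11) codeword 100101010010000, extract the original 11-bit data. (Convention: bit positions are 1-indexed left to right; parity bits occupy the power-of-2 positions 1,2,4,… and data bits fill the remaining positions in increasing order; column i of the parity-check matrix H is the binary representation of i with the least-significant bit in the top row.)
Parity bits occupy power-of-2 positions; data bits are at positions {3,5,6,7,9,10,11,12,13,14,15} (1-indexed).
Extract: c[3]=0 c[5]=0 c[6]=1 c[7]=0 c[9]=0 c[10]=0 c[11]=1 c[12]=0 c[13]=0 c[14]=0 c[15]=0
Data = 00100010000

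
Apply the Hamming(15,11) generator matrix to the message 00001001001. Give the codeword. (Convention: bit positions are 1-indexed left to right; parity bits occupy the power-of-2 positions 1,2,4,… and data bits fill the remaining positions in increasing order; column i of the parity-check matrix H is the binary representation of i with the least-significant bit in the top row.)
Codeword c = d · G (mod 2), d = 00001001001:
  c[0] = d·G[:,0] = (00001001001)·(11011010101) mod 2 = 0+0+0+0+1+0+0+0+0+0+1 mod 2 = 0
  c[1] = d·G[:,1] = (00001001001)·(10110110011) mod 2 = 0+0+0+0+0+0+0+0+0+0+1 mod 2 = 1
  c[2] = d·G[:,2] = (00001001001)·(10000000000) mod 2 = 0+0+0+0+0+0+0+0+0+0+0 mod 2 = 0
  c[3] = d·G[:,3] = (00001001001)·(01110001111) mod 2 = 0+0+0+0+0+0+0+1+0+0+1 mod 2 = 0
  c[4] = d·G[:,4] = (00001001001)·(01000000000) mod 2 = 0+0+0+0+0+0+0+0+0+0+0 mod 2 = 0
  c[5] = d·G[:,5] = (00001001001)·(00100000000) mod 2 = 0+0+0+0+0+0+0+0+0+0+0 mod 2 = 0
  c[6] = d·G[:,6] = (00001001001)·(00010000000) mod 2 = 0+0+0+0+0+0+0+0+0+0+0 mod 2 = 0
  c[7] = d·G[:,7] = (00001001001)·(00001111111) mod 2 = 0+0+0+0+1+0+0+1+0+0+1 mod 2 = 1
  c[8] = d·G[:,8] = (00001001001)·(00001000000) mod 2 = 0+0+0+0+1+0+0+0+0+0+0 mod 2 = 1
  c[9] = d·G[:,9] = (00001001001)·(00000100000) mod 2 = 0+0+0+0+0+0+0+0+0+0+0 mod 2 = 0
  c[10] = d·G[:,10] = (00001001001)·(00000010000) mod 2 = 0+0+0+0+0+0+0+0+0+0+0 mod 2 = 0
  c[11] = d·G[:,11] = (00001001001)·(00000001000) mod 2 = 0+0+0+0+0+0+0+1+0+0+0 mod 2 = 1
  c[12] = d·G[:,12] = (00001001001)·(00000000100) mod 2 = 0+0+0+0+0+0+0+0+0+0+0 mod 2 = 0
  c[13] = d·G[:,13] = (00001001001)·(00000000010) mod 2 = 0+0+0+0+0+0+0+0+0+0+0 mod 2 = 0
  c[14] = d·G[:,14] = (00001001001)·(00000000001) mod 2 = 0+0+0+0+0+0+0+0+0+0+1 mod 2 = 1
Codeword = 010000011001001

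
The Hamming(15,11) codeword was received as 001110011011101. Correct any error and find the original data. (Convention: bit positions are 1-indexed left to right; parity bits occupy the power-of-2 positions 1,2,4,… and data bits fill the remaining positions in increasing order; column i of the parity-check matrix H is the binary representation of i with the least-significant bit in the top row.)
Syndrome s = H · r^T (mod 2), r = 001110011011101:
  s[0] = (101010101010101)·(001110011011101) mod 2 = 0+0+1+0+1+0+0+0+1+0+1+0+1+0+1 mod 2 = 0
  s[1] = (011001100110011)·(001110011011101) mod 2 = 0+0+1+0+0+0+0+0+0+0+1+0+0+0+1 mod 2 = 1
  s[2] = (000111100001111)·(001110011011101) mod 2 = 0+0+0+1+1+0+0+0+0+0+0+1+1+0+1 mod 2 = 1
  s[3] = (000000011111111)·(001110011011101) mod 2 = 0+0+0+0+0+0+0+1+1+0+1+1+1+0+1 mod 2 = 0
Syndrome = 0110
Column 6 of H equals this syndrome → error at bit 6 (1-indexed).
Flip bit 6: 001110011011101 → 001111011011101
Extract data bits at positions {3,5,6,7,9,10,11,12,13,14,15}: 11101011101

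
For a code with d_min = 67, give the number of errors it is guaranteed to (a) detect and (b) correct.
(a) Detection requires d_min ≥ e+1, so e ≤ d_min − 1 = 66.
(b) Correction requires d_min ≥ 2t+1, so t ≤ ⌊(d_min − 1)/2⌋ = ⌊66/2⌋ = 33.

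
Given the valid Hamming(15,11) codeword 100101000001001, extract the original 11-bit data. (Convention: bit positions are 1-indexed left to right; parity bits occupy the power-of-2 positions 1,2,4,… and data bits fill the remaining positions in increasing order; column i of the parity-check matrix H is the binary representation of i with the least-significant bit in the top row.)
Parity bits occupy power-of-2 positions; data bits are at positions {3,5,6,7,9,10,11,12,13,14,15} (1-indexed).
Extract: c[3]=0 c[5]=0 c[6]=1 c[7]=0 c[9]=0 c[10]=0 c[11]=0 c[12]=1 c[13]=0 c[14]=0 c[15]=1
Data = 00100001001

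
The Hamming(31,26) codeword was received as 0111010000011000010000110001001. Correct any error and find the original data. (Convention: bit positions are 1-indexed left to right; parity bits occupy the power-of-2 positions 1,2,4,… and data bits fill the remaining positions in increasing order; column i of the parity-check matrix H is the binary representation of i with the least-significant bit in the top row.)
Syndrome s = H · r^T (mod 2), r = 0111010000011000010000110001001:
  s[0] = (1010101010101010101010101010101)·(0111010000011000010000110001001) mod 2 = 0+0+1+0+0+0+0+0+0+0+0+0+1+0+0+0+0+0+0+0+0+0+1+0+0+0+0+0+0+0+1 mod 2 = 0
  s[1] = (0110011001100110011001100110011)·(0111010000011000010000110001001) mod 2 = 0+1+1+0+0+1+0+0+0+0+0+0+0+0+0+0+0+1+0+0+0+0+1+0+0+0+0+0+0+0+1 mod 2 = 0
  s[2] = (0001111000011110000111100001111)·(0111010000011000010000110001001) mod 2 = 0+0+0+1+0+1+0+0+0+0+0+1+1+0+0+0+0+0+0+0+0+0+1+0+0+0+0+1+0+0+1 mod 2 = 1
  s[3] = (0000000111111110000000011111111)·(0111010000011000010000110001001) mod 2 = 0+0+0+0+0+0+0+0+0+0+0+1+1+0+0+0+0+0+0+0+0+0+0+1+0+0+0+1+0+0+1 mod 2 = 1
  s[4] = (0000000000000001111111111111111)·(0111010000011000010000110001001) mod 2 = 0+0+0+0+0+0+0+0+0+0+0+0+0+0+0+0+0+1+0+0+0+0+1+1+0+0+0+1+0+0+1 mod 2 = 1
Syndrome = 00111
Column 28 of H equals this syndrome → error at bit 28 (1-indexed).
Flip bit 28: 0111010000011000010000110001001 → 0111010000011000010000110000001
Extract data bits at positions {3,5,6,7,9,10,11,12,13,14,15,17,18,19,20,21,22,23,24,25,26,27,28,29,30,31}: 10100001100010000110000001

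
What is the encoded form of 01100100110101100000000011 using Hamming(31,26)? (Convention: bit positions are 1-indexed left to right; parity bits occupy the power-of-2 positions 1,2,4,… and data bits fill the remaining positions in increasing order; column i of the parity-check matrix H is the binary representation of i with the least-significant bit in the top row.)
Codeword c = d · G (mod 2), d = 01100100110101100000000011:
  c[0] = d·G[:,0] = (01100100110101100000000011)·(11011010101101010101010101) mod 2 = 0+1+0+0+0+0+0+0+1+0+0+1+0+1+0+0+0+0+0+0+0+0+0+0+0+1 mod 2 = 1
  c[1] = d·G[:,1] = (01100100110101100000000011)·(10110110011011001100110011) mod 2 = 0+0+1+0+0+1+0+0+0+1+0+0+0+1+0+0+0+0+0+0+0+0+0+0+1+1 mod 2 = 0
  c[2] = d·G[:,2] = (01100100110101100000000011)·(10000000000000000000000000) mod 2 = 0+0+0+0+0+0+0+0+0+0+0+0+0+0+0+0+0+0+0+0+0+0+0+0+0+0 mod 2 = 0
  c[3] = d·G[:,3] = (01100100110101100000000011)·(01110001111000111100001111) mod 2 = 0+1+1+0+0+0+0+0+1+1+0+0+0+0+1+0+0+0+0+0+0+0+0+0+1+1 mod 2 = 1
  c[4] = d·G[:,4] = (01100100110101100000000011)·(01000000000000000000000000) mod 2 = 0+1+0+0+0+0+0+0+0+0+0+0+0+0+0+0+0+0+0+0+0+0+0+0+0+0 mod 2 = 1
  c[5] = d·G[:,5] = (01100100110101100000000011)·(00100000000000000000000000) mod 2 = 0+0+1+0+0+0+0+0+0+0+0+0+0+0+0+0+0+0+0+0+0+0+0+0+0+0 mod 2 = 1
  c[6] = d·G[:,6] = (01100100110101100000000011)·(00010000000000000000000000) mod 2 = 0+0+0+0+0+0+0+0+0+0+0+0+0+0+0+0+0+0+0+0+0+0+0+0+0+0 mod 2 = 0
  c[7] = d·G[:,7] = (01100100110101100000000011)·(00001111111000000011111111) mod 2 = 0+0+0+0+0+1+0+0+1+1+0+0+0+0+0+0+0+0+0+0+0+0+0+0+1+1 mod 2 = 1
  c[8] = d·G[:,8] = (01100100110101100000000011)·(00001000000000000000000000) mod 2 = 0+0+0+0+0+0+0+0+0+0+0+0+0+0+0+0+0+0+0+0+0+0+0+0+0+0 mod 2 = 0
  c[9] = d·G[:,9] = (01100100110101100000000011)·(00000100000000000000000000) mod 2 = 0+0+0+0+0+1+0+0+0+0+0+0+0+0+0+0+0+0+0+0+0+0+0+0+0+0 mod 2 = 1
  c[10] = d·G[:,10] = (01100100110101100000000011)·(00000010000000000000000000) mod 2 = 0+0+0+0+0+0+0+0+0+0+0+0+0+0+0+0+0+0+0+0+0+0+0+0+0+0 mod 2 = 0
  c[11] = d·G[:,11] = (01100100110101100000000011)·(00000001000000000000000000) mod 2 = 0+0+0+0+0+0+0+0+0+0+0+0+0+0+0+0+0+0+0+0+0+0+0+0+0+0 mod 2 = 0
  c[12] = d·G[:,12] = (01100100110101100000000011)·(00000000100000000000000000) mod 2 = 0+0+0+0+0+0+0+0+1+0+0+0+0+0+0+0+0+0+0+0+0+0+0+0+0+0 mod 2 = 1
  c[13] = d·G[:,13] = (01100100110101100000000011)·(00000000010000000000000000) mod 2 = 0+0+0+0+0+0+0+0+0+1+0+0+0+0+0+0+0+0+0+0+0+0+0+0+0+0 mod 2 = 1
  c[14] = d·G[:,14] = (01100100110101100000000011)·(00000000001000000000000000) mod 2 = 0+0+0+0+0+0+0+0+0+0+0+0+0+0+0+0+0+0+0+0+0+0+0+0+0+0 mod 2 = 0
  c[15] = d·G[:,15] = (01100100110101100000000011)·(00000000000111111111111111) mod 2 = 0+0+0+0+0+0+0+0+0+0+0+1+0+1+1+0+0+0+0+0+0+0+0+0+1+1 mod 2 = 1
  c[16] = d·G[:,16] = (01100100110101100000000011)·(00000000000100000000000000) mod 2 = 0+0+0+0+0+0+0+0+0+0+0+1+0+0+0+0+0+0+0+0+0+0+0+0+0+0 mod 2 = 1
  c[17] = d·G[:,17] = (01100100110101100000000011)·(00000000000010000000000000) mod 2 = 0+0+0+0+0+0+0+0+0+0+0+0+0+0+0+0+0+0+0+0+0+0+0+0+0+0 mod 2 = 0
  c[18] = d·G[:,18] = (01100100110101100000000011)·(00000000000001000000000000) mod 2 = 0+0+0+0+0+0+0+0+0+0+0+0+0+1+0+0+0+0+0+0+0+0+0+0+0+0 mod 2 = 1
  c[19] = d·G[:,19] = (01100100110101100000000011)·(00000000000000100000000000) mod 2 = 0+0+0+0+0+0+0+0+0+0+0+0+0+0+1+0+0+0+0+0+0+0+0+0+0+0 mod 2 = 1
  c[20] = d·G[:,20] = (01100100110101100000000011)·(00000000000000010000000000) mod 2 = 0+0+0+0+0+0+0+0+0+0+0+0+0+0+0+0+0+0+0+0+0+0+0+0+0+0 mod 2 = 0
  c[21] = d·G[:,21] = (01100100110101100000000011)·(00000000000000001000000000) mod 2 = 0+0+0+0+0+0+0+0+0+0+0+0+0+0+0+0+0+0+0+0+0+0+0+0+0+0 mod 2 = 0
  c[22] = d·G[:,22] = (01100100110101100000000011)·(00000000000000000100000000) mod 2 = 0+0+0+0+0+0+0+0+0+0+0+0+0+0+0+0+0+0+0+0+0+0+0+0+0+0 mod 2 = 0
  c[23] = d·G[:,23] = (01100100110101100000000011)·(00000000000000000010000000) mod 2 = 0+0+0+0+0+0+0+0+0+0+0+0+0+0+0+0+0+0+0+0+0+0+0+0+0+0 mod 2 = 0
  c[24] = d·G[:,24] = (01100100110101100000000011)·(00000000000000000001000000) mod 2 = 0+0+0+0+0+0+0+0+0+0+0+0+0+0+0+0+0+0+0+0+0+0+0+0+0+0 mod 2 = 0
  c[25] = d·G[:,25] = (01100100110101100000000011)·(00000000000000000000100000) mod 2 = 0+0+0+0+0+0+0+0+0+0+0+0+0+0+0+0+0+0+0+0+0+0+0+0+0+0 mod 2 = 0
  c[26] = d·G[:,26] = (01100100110101100000000011)·(00000000000000000000010000) mod 2 = 0+0+0+0+0+0+0+0+0+0+0+0+0+0+0+0+0+0+0+0+0+0+0+0+0+0 mod 2 = 0
  c[27] = d·G[:,27] = (01100100110101100000000011)·(00000000000000000000001000) mod 2 = 0+0+0+0+0+0+0+0+0+0+0+0+0+0+0+0+0+0+0+0+0+0+0+0+0+0 mod 2 = 0
  c[28] = d·G[:,28] = (01100100110101100000000011)·(00000000000000000000000100) mod 2 = 0+0+0+0+0+0+0+0+0+0+0+0+0+0+0+0+0+0+0+0+0+0+0+0+0+0 mod 2 = 0
  c[29] = d·G[:,29] = (01100100110101100000000011)·(00000000000000000000000010) mod 2 = 0+0+0+0+0+0+0+0+0+0+0+0+0+0+0+0+0+0+0+0+0+0+0+0+1+0 mod 2 = 1
  c[30] = d·G[:,30] = (01100100110101100000000011)·(00000000000000000000000001) mod 2 = 0+0+0+0+0+0+0+0+0+0+0+0+0+0+0+0+0+0+0+0+0+0+0+0+0+1 mod 2 = 1
Codeword = 1001110101001101101100000000011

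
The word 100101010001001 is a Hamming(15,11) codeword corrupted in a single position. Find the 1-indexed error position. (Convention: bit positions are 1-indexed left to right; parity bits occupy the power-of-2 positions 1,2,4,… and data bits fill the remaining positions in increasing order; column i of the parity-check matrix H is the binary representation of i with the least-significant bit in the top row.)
Syndrome s = H · r^T (mod 2), r = 100101010001001:
  s[0] = (101010101010101)·(100101010001001) mod 2 = 1+0+0+0+0+0+0+0+0+0+0+0+0+0+1 mod 2 = 0
  s[1] = (011001100110011)·(100101010001001) mod 2 = 0+0+0+0+0+1+0+0+0+0+0+0+0+0+1 mod 2 = 0
  s[2] = (000111100001111)·(100101010001001) mod 2 = 0+0+0+1+0+1+0+0+0+0+0+1+0+0+1 mod 2 = 0
  s[3] = (000000011111111)·(100101010001001) mod 2 = 0+0+0+0+0+0+0+1+0+0+0+1+0+0+1 mod 2 = 1
Syndrome = 0001
Column i of H is the binary representation of i, so the syndrome is the binary index of the flipped bit.
Read s = 0001 with s[0] as LSB: 0·2^0 + 0·2^1 + 0·2^2 + 1·2^3 = 8.
Error is at bit position 8.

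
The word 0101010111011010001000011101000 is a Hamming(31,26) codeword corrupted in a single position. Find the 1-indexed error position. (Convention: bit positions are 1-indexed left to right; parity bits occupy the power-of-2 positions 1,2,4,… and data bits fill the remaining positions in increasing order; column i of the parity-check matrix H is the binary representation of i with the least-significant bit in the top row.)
Syndrome s = H · r^T (mod 2), r = 0101010111011010001000011101000:
  s[0] = (1010101010101010101010101010101)·(0101010111011010001000011101000) mod 2 = 0+0+0+0+0+0+0+0+1+0+0+0+1+0+1+0+0+0+1+0+0+0+0+0+1+0+0+0+0+0+0 mod 2 = 1
  s[1] = (0110011001100110011001100110011)·(0101010111011010001000011101000) mod 2 = 0+1+0+0+0+1+0+0+0+1+0+0+0+0+1+0+0+0+1+0+0+0+0+0+0+1+0+0+0+0+0 mod 2 = 0
  s[2] = (0001111000011110000111100001111)·(0101010111011010001000011101000) mod 2 = 0+0+0+1+0+1+0+0+0+0+0+1+1+0+1+0+0+0+0+0+0+0+0+0+0+0+0+1+0+0+0 mod 2 = 0
  s[3] = (0000000111111110000000011111111)·(0101010111011010001000011101000) mod 2 = 0+0+0+0+0+0+0+1+1+1+0+1+1+0+1+0+0+0+0+0+0+0+0+1+1+1+0+1+0+0+0 mod 2 = 0
  s[4] = (0000000000000001111111111111111)·(0101010111011010001000011101000) mod 2 = 0+0+0+0+0+0+0+0+0+0+0+0+0+0+0+0+0+0+1+0+0+0+0+1+1+1+0+1+0+0+0 mod 2 = 1
Syndrome = 10001
Column i of H is the binary representation of i, so the syndrome is the binary index of the flipped bit.
Read s = 10001 with s[0] as LSB: 1·2^0 + 0·2^1 + 0·2^2 + 0·2^3 + 1·2^4 = 17.
Error is at bit position 17.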